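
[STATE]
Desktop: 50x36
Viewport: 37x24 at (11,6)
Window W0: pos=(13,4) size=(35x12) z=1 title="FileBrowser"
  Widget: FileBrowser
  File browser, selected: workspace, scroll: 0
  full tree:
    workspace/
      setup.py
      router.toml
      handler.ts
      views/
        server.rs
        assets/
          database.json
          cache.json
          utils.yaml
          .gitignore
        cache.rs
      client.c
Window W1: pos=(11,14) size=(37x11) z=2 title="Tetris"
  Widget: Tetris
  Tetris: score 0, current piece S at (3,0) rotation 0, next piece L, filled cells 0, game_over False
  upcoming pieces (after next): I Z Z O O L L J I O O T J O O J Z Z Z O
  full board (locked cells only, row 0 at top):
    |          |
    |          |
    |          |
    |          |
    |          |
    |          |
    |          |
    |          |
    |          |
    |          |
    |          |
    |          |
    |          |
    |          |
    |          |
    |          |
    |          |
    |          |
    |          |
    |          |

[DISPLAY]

  ┠─────────────────────────────────┨
  ┃> [-] workspace/                 ┃
  ┃    setup.py                     ┃
  ┃    router.toml                  ┃
  ┃    handler.ts                   ┃
  ┃    [+] views/                   ┃
  ┃    client.c                     ┃
  ┃                                 ┃
┏━━━━━━━━━━━━━━━━━━━━━━━━━━━━━━━━━━━┓
┃ Tetris                            ┃
┠───────────────────────────────────┨
┃          │Next:                   ┃
┃          │  ▒                     ┃
┃          │▒▒▒                     ┃
┃          │                        ┃
┃          │                        ┃
┃          │                        ┃
┃          │Score:                  ┃
┗━━━━━━━━━━━━━━━━━━━━━━━━━━━━━━━━━━━┛
                                     
                                     
                                     
                                     
                                     


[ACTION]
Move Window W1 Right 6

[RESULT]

  ┠─────────────────────────────────┨
  ┃> [-] workspace/                 ┃
  ┃    setup.py                     ┃
  ┃    router.toml                  ┃
  ┃    handler.ts                   ┃
  ┃    [+] views/                   ┃
  ┃    client.c                     ┃
  ┃                                 ┃
  ┏━━━━━━━━━━━━━━━━━━━━━━━━━━━━━━━━━━
  ┃ Tetris                           
  ┠──────────────────────────────────
  ┃          │Next:                  
  ┃          │  ▒                    
  ┃          │▒▒▒                    
  ┃          │                       
  ┃          │                       
  ┃          │                       
  ┃          │Score:                 
  ┗━━━━━━━━━━━━━━━━━━━━━━━━━━━━━━━━━━
                                     
                                     
                                     
                                     
                                     


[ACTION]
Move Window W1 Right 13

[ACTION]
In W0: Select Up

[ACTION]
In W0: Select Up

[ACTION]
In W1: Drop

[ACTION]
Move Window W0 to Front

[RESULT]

  ┠─────────────────────────────────┨
  ┃> [-] workspace/                 ┃
  ┃    setup.py                     ┃
  ┃    router.toml                  ┃
  ┃    handler.ts                   ┃
  ┃    [+] views/                   ┃
  ┃    client.c                     ┃
  ┃                                 ┃
  ┃                                 ┃
  ┗━━━━━━━━━━━━━━━━━━━━━━━━━━━━━━━━━┛
  ┠──────────────────────────────────
  ┃          │Next:                  
  ┃          │  ▒                    
  ┃          │▒▒▒                    
  ┃          │                       
  ┃          │                       
  ┃          │                       
  ┃          │Score:                 
  ┗━━━━━━━━━━━━━━━━━━━━━━━━━━━━━━━━━━
                                     
                                     
                                     
                                     
                                     


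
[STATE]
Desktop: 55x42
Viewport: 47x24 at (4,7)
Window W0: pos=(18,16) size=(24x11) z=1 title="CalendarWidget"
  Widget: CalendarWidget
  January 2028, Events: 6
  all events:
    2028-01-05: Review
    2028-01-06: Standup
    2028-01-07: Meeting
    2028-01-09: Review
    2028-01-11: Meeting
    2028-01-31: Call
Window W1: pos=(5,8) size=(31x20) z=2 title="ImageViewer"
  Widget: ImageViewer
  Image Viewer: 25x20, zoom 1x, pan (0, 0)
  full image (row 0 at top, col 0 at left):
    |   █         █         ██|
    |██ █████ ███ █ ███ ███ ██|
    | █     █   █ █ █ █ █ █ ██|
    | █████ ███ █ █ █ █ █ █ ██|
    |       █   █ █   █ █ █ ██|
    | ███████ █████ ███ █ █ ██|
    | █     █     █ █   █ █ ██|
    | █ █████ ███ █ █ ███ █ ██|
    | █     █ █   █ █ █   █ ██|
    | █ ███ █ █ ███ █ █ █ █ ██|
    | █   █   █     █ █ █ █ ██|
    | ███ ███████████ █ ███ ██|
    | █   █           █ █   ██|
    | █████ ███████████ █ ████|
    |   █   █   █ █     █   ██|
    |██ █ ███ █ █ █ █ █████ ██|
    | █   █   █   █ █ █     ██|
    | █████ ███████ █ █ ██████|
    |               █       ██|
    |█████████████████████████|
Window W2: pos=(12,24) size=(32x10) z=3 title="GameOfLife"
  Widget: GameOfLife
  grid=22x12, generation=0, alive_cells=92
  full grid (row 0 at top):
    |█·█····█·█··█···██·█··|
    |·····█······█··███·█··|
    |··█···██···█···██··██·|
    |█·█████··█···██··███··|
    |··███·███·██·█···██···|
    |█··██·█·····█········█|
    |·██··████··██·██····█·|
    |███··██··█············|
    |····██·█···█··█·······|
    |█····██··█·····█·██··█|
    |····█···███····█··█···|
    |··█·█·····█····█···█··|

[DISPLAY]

                                               
 ┏━━━━━━━━━━━━━━━━━━━━━━━━━━━━━┓               
 ┃ ImageViewer                 ┃               
 ┠─────────────────────────────┨               
 ┃   █         █         ██    ┃               
 ┃██ █████ ███ █ ███ ███ ██    ┃               
 ┃ █     █   █ █ █ █ █ █ ██    ┃               
 ┃ █████ ███ █ █ █ █ █ █ ██    ┃               
 ┃       █   █ █   █ █ █ ██    ┃               
 ┃ ███████ █████ ███ █ █ ██    ┃━━━━━┓         
 ┃ █     █     █ █   █ █ ██    ┃     ┃         
 ┃ █ █████ ███ █ █ ███ █ ██    ┃─────┨         
 ┃ █     █ █   █ █ █   █ ██    ┃     ┃         
 ┃ █ ███ █ █ ███ █ █ █ █ ██    ┃ Su  ┃         
 ┃ █   █   █     █ █ █ █ ██    ┃  2  ┃         
 ┃ ███ ███████████ █ ███ ██    ┃  8  ┃         
 ┃ █   █           █ █   ██    ┃5 16 ┃         
 ┃ █████┏━━━━━━━━━━━━━━━━━━━━━━━━━━━━━━┓       
 ┃   █  ┃ GameOfLife                   ┃       
 ┃██ █ █┠──────────────────────────────┨       
 ┗━━━━━━┃Gen: 0                        ┃       
        ┃█·█████··█···██··███··        ┃       
        ┃··███·███·██·█···██···        ┃       
        ┃█··██·█·····█········█        ┃       


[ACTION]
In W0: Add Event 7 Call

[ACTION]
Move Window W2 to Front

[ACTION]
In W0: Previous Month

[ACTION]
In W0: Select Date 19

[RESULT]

                                               
 ┏━━━━━━━━━━━━━━━━━━━━━━━━━━━━━┓               
 ┃ ImageViewer                 ┃               
 ┠─────────────────────────────┨               
 ┃   █         █         ██    ┃               
 ┃██ █████ ███ █ ███ ███ ██    ┃               
 ┃ █     █   █ █ █ █ █ █ ██    ┃               
 ┃ █████ ███ █ █ █ █ █ █ ██    ┃               
 ┃       █   █ █   █ █ █ ██    ┃               
 ┃ ███████ █████ ███ █ █ ██    ┃━━━━━┓         
 ┃ █     █     █ █   █ █ ██    ┃     ┃         
 ┃ █ █████ ███ █ █ ███ █ ██    ┃─────┨         
 ┃ █     █ █   █ █ █   █ ██    ┃     ┃         
 ┃ █ ███ █ █ ███ █ █ █ █ ██    ┃ Su  ┃         
 ┃ █   █   █     █ █ █ █ ██    ┃  5  ┃         
 ┃ ███ ███████████ █ ███ ██    ┃ 12  ┃         
 ┃ █   █           █ █   ██    ┃ [19]┃         
 ┃ █████┏━━━━━━━━━━━━━━━━━━━━━━━━━━━━━━┓       
 ┃   █  ┃ GameOfLife                   ┃       
 ┃██ █ █┠──────────────────────────────┨       
 ┗━━━━━━┃Gen: 0                        ┃       
        ┃█·█████··█···██··███··        ┃       
        ┃··███·███·██·█···██···        ┃       
        ┃█··██·█·····█········█        ┃       


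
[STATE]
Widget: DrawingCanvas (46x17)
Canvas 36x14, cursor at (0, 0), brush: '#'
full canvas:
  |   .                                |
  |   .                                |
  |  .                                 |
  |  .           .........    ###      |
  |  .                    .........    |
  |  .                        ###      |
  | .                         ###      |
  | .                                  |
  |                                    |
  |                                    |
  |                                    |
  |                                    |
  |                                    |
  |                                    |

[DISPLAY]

+  .                                          
   .                                          
  .                                           
  .           .........    ###                
  .                    .........              
  .                        ###                
 .                         ###                
 .                                            
                                              
                                              
                                              
                                              
                                              
                                              
                                              
                                              
                                              


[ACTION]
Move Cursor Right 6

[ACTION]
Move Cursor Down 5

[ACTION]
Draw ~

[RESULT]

   .                                          
   .                                          
  .                                           
  .           .........    ###                
  .                    .........              
  .   ~                    ###                
 .                         ###                
 .                                            
                                              
                                              
                                              
                                              
                                              
                                              
                                              
                                              
                                              


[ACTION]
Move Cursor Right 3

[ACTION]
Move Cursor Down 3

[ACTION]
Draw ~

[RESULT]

   .                                          
   .                                          
  .                                           
  .           .........    ###                
  .                    .........              
  .   ~                    ###                
 .                         ###                
 .                                            
         ~                                    
                                              
                                              
                                              
                                              
                                              
                                              
                                              
                                              


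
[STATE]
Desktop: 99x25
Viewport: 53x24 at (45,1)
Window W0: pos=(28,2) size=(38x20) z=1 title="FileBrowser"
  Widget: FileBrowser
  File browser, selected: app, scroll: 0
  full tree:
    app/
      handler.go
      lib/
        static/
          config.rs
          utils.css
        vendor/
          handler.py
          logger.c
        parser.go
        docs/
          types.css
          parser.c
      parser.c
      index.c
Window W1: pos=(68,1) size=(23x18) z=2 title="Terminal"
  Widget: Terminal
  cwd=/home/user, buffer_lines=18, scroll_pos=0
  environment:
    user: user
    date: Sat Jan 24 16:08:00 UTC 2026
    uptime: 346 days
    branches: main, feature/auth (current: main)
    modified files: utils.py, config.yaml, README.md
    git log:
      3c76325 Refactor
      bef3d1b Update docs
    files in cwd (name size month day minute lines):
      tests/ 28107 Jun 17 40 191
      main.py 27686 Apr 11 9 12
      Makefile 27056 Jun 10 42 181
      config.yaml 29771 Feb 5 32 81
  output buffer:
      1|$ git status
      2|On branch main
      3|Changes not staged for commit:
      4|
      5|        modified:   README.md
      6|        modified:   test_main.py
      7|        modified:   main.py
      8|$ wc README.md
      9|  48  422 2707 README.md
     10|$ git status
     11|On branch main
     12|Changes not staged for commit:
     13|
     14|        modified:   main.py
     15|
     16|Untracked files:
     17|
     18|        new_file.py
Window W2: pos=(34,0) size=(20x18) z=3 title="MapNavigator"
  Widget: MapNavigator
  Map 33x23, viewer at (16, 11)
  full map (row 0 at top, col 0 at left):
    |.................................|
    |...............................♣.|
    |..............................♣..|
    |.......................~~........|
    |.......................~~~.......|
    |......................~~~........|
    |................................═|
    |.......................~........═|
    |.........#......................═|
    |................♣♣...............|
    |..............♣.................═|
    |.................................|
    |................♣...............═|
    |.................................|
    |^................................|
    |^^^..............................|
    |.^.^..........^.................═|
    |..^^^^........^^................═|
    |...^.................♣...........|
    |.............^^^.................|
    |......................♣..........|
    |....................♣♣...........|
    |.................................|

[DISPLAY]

tor     ┃              ┏━━━━━━━━━━━━━━━━━━━━━┓       
────────┨━━━━━━━━━━━┓  ┃ Terminal            ┃       
......~~┃           ┃  ┠─────────────────────┨       
.....~~~┃───────────┨  ┃$ git status         ┃       
........┃           ┃  ┃On branch main       ┃       
......~.┃           ┃  ┃Changes not staged fo┃       
........┃           ┃  ┃                     ┃       
♣.......┃           ┃  ┃        modified:   R┃       
........┃           ┃  ┃        modified:   t┃       
........┃           ┃  ┃        modified:   m┃       
........┃           ┃  ┃$ wc README.md       ┃       
........┃           ┃  ┃  48  422 2707 README┃       
........┃           ┃  ┃$ git status         ┃       
........┃           ┃  ┃On branch main       ┃       
........┃           ┃  ┃Changes not staged fo┃       
........┃           ┃  ┃                     ┃       
━━━━━━━━┛           ┃  ┃        modified:   m┃       
                    ┃  ┗━━━━━━━━━━━━━━━━━━━━━┛       
                    ┃                                
                    ┃                                
━━━━━━━━━━━━━━━━━━━━┛                                
                                                     
                                                     
                                                     


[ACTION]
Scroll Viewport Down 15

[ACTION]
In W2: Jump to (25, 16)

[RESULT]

tor     ┃              ┏━━━━━━━━━━━━━━━━━━━━━┓       
────────┨━━━━━━━━━━━┓  ┃ Terminal            ┃       
....... ┃           ┃  ┠─────────────────────┨       
......═ ┃───────────┨  ┃$ git status         ┃       
....... ┃           ┃  ┃On branch main       ┃       
......═ ┃           ┃  ┃Changes not staged fo┃       
....... ┃           ┃  ┃                     ┃       
....... ┃           ┃  ┃        modified:   R┃       
....... ┃           ┃  ┃        modified:   t┃       
......═ ┃           ┃  ┃        modified:   m┃       
......═ ┃           ┃  ┃$ wc README.md       ┃       
....... ┃           ┃  ┃  48  422 2707 README┃       
....... ┃           ┃  ┃$ git status         ┃       
....... ┃           ┃  ┃On branch main       ┃       
....... ┃           ┃  ┃Changes not staged fo┃       
....... ┃           ┃  ┃                     ┃       
━━━━━━━━┛           ┃  ┃        modified:   m┃       
                    ┃  ┗━━━━━━━━━━━━━━━━━━━━━┛       
                    ┃                                
                    ┃                                
━━━━━━━━━━━━━━━━━━━━┛                                
                                                     
                                                     
                                                     


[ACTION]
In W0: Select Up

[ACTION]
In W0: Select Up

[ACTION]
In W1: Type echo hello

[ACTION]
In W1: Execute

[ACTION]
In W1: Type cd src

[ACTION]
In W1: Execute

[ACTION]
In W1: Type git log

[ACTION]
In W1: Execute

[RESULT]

tor     ┃              ┏━━━━━━━━━━━━━━━━━━━━━┓       
────────┨━━━━━━━━━━━┓  ┃ Terminal            ┃       
....... ┃           ┃  ┠─────────────────────┨       
......═ ┃───────────┨  ┃                     ┃       
....... ┃           ┃  ┃        modified:   m┃       
......═ ┃           ┃  ┃                     ┃       
....... ┃           ┃  ┃Untracked files:     ┃       
....... ┃           ┃  ┃                     ┃       
....... ┃           ┃  ┃        new_file.py  ┃       
......═ ┃           ┃  ┃$ echo hello         ┃       
......═ ┃           ┃  ┃hello                ┃       
....... ┃           ┃  ┃$ cd src             ┃       
....... ┃           ┃  ┃                     ┃       
....... ┃           ┃  ┃$ git log            ┃       
....... ┃           ┃  ┃3c76325 Refactor     ┃       
....... ┃           ┃  ┃bef3d1b Update docs  ┃       
━━━━━━━━┛           ┃  ┃$ █                  ┃       
                    ┃  ┗━━━━━━━━━━━━━━━━━━━━━┛       
                    ┃                                
                    ┃                                
━━━━━━━━━━━━━━━━━━━━┛                                
                                                     
                                                     
                                                     


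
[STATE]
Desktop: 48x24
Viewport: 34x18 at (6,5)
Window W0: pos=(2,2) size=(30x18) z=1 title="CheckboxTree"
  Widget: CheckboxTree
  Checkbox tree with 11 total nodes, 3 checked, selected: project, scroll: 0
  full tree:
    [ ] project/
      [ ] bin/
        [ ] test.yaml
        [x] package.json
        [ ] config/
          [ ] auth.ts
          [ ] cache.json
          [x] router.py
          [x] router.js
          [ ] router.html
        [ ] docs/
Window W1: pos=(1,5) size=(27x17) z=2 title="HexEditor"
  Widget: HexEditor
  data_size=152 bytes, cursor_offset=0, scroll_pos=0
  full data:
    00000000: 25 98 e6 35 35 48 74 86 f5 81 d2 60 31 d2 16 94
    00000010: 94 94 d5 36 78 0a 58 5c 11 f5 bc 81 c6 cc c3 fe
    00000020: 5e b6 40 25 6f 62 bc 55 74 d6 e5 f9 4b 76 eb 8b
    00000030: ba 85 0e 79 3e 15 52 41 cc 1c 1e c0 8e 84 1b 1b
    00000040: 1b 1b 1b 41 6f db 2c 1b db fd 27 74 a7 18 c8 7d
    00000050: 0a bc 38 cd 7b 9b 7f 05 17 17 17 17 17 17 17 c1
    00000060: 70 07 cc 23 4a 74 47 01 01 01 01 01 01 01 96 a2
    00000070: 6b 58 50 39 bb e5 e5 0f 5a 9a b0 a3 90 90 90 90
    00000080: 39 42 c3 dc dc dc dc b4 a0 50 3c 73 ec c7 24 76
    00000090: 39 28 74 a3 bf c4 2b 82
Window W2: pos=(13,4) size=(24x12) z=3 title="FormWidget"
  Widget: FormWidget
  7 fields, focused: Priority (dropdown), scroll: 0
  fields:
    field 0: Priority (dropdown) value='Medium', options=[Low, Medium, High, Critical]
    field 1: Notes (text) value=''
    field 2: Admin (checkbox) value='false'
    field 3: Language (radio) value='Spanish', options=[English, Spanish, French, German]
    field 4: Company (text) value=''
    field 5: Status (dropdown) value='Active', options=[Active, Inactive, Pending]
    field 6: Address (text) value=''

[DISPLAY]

━━━━━━━┃ FormWidget           ┃   
Editor ┠──────────────────────┨   
───────┃> Priority:   [Mediu▼]┃   
0000  2┃  Notes:      [      ]┃   
0010  9┃  Admin:      [ ]     ┃   
0020  5┃  Language:   ( ) Engl┃   
0030  b┃  Company:    [      ]┃   
0040  1┃  Status:     [Activ▼]┃   
0050  0┃  Address:    [      ]┃   
0060  7┃                      ┃   
0070  6┗━━━━━━━━━━━━━━━━━━━━━━┛   
0080  39 42 c3 dc dc ┃   ┃        
0090  39 28 74 a3 bf ┃   ┃        
                     ┃   ┃        
                     ┃━━━┛        
                     ┃            
━━━━━━━━━━━━━━━━━━━━━┛            
                                  


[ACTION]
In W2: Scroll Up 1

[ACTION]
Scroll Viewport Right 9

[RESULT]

 FormWidget           ┃           
──────────────────────┨           
> Priority:   [Mediu▼]┃           
  Notes:      [      ]┃           
  Admin:      [ ]     ┃           
  Language:   ( ) Engl┃           
  Company:    [      ]┃           
  Status:     [Activ▼]┃           
  Address:    [      ]┃           
                      ┃           
━━━━━━━━━━━━━━━━━━━━━━┛           
 42 c3 dc dc ┃   ┃                
 28 74 a3 bf ┃   ┃                
             ┃   ┃                
             ┃━━━┛                
             ┃                    
━━━━━━━━━━━━━┛                    
                                  


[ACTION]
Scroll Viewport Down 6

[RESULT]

──────────────────────┨           
> Priority:   [Mediu▼]┃           
  Notes:      [      ]┃           
  Admin:      [ ]     ┃           
  Language:   ( ) Engl┃           
  Company:    [      ]┃           
  Status:     [Activ▼]┃           
  Address:    [      ]┃           
                      ┃           
━━━━━━━━━━━━━━━━━━━━━━┛           
 42 c3 dc dc ┃   ┃                
 28 74 a3 bf ┃   ┃                
             ┃   ┃                
             ┃━━━┛                
             ┃                    
━━━━━━━━━━━━━┛                    
                                  
                                  


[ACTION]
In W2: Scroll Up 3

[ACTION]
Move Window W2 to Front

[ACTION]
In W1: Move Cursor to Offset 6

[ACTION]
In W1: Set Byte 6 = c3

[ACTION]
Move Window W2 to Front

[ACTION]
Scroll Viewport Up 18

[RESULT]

                                  
                                  
━━━━━━━━━━━━━━━━━┓                
ee               ┃                
━━━━━━━━━━━━━━━━━━━━━━┓           
 FormWidget           ┃           
──────────────────────┨           
> Priority:   [Mediu▼]┃           
  Notes:      [      ]┃           
  Admin:      [ ]     ┃           
  Language:   ( ) Engl┃           
  Company:    [      ]┃           
  Status:     [Activ▼]┃           
  Address:    [      ]┃           
                      ┃           
━━━━━━━━━━━━━━━━━━━━━━┛           
 42 c3 dc dc ┃   ┃                
 28 74 a3 bf ┃   ┃                


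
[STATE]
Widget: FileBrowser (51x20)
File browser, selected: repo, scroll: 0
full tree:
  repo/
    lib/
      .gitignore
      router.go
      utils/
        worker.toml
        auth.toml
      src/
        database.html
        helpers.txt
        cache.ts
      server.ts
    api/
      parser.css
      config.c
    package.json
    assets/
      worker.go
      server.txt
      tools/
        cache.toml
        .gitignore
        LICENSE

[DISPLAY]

> [-] repo/                                        
    [+] lib/                                       
    [+] api/                                       
    package.json                                   
    [+] assets/                                    
                                                   
                                                   
                                                   
                                                   
                                                   
                                                   
                                                   
                                                   
                                                   
                                                   
                                                   
                                                   
                                                   
                                                   
                                                   


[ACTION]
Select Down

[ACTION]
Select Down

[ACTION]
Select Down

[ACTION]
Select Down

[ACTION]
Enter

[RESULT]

  [-] repo/                                        
    [+] lib/                                       
    [+] api/                                       
    package.json                                   
  > [-] assets/                                    
      worker.go                                    
      server.txt                                   
      [+] tools/                                   
                                                   
                                                   
                                                   
                                                   
                                                   
                                                   
                                                   
                                                   
                                                   
                                                   
                                                   
                                                   


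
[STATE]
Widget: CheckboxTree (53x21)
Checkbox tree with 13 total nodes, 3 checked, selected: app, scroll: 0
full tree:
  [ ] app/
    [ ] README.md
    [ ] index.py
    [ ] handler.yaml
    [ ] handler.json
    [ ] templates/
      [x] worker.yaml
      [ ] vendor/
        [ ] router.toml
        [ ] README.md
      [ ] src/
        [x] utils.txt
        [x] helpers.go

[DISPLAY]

>[-] app/                                            
   [ ] README.md                                     
   [ ] index.py                                      
   [ ] handler.yaml                                  
   [ ] handler.json                                  
   [-] templates/                                    
     [x] worker.yaml                                 
     [ ] vendor/                                     
       [ ] router.toml                               
       [ ] README.md                                 
     [x] src/                                        
       [x] utils.txt                                 
       [x] helpers.go                                
                                                     
                                                     
                                                     
                                                     
                                                     
                                                     
                                                     
                                                     


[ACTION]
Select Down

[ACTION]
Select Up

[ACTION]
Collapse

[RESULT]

>[-] app/                                            
                                                     
                                                     
                                                     
                                                     
                                                     
                                                     
                                                     
                                                     
                                                     
                                                     
                                                     
                                                     
                                                     
                                                     
                                                     
                                                     
                                                     
                                                     
                                                     
                                                     


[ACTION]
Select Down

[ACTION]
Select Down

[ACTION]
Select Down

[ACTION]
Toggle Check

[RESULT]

>[x] app/                                            
                                                     
                                                     
                                                     
                                                     
                                                     
                                                     
                                                     
                                                     
                                                     
                                                     
                                                     
                                                     
                                                     
                                                     
                                                     
                                                     
                                                     
                                                     
                                                     
                                                     


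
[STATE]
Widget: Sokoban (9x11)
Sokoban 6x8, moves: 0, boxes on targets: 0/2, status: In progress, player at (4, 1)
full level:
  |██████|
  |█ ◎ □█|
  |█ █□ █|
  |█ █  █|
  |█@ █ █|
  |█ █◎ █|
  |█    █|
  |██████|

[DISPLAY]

██████   
█ ◎ □█   
█ █□ █   
█ █  █   
█@ █ █   
█ █◎ █   
█    █   
██████   
Moves: 0 
         
         


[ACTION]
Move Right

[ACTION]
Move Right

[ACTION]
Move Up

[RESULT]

██████   
█ ◎ □█   
█ █□ █   
█ █  █   
█ @█ █   
█ █◎ █   
█    █   
██████   
Moves: 1 
         
         


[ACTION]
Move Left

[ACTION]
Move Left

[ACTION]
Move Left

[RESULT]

██████   
█ ◎ □█   
█ █□ █   
█ █  █   
█@ █ █   
█ █◎ █   
█    █   
██████   
Moves: 2 
         
         


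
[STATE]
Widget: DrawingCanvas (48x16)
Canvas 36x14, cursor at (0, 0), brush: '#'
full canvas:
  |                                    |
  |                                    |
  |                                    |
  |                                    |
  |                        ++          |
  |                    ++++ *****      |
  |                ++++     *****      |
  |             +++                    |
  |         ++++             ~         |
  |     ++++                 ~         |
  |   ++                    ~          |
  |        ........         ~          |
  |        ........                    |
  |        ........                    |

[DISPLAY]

+                                               
                                                
                                                
                                                
                        ++                      
                    ++++ *****                  
                ++++     *****                  
             +++                                
         ++++             ~                     
     ++++                 ~                     
   ++                    ~                      
        ........         ~                      
        ........                                
        ........                                
                                                
                                                


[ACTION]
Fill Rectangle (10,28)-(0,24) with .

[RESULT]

+                       .....                   
                        .....                   
                        .....                   
                        .....                   
                        .....                   
                    ++++.....*                  
                ++++    .....*                  
             +++        .....                   
         ++++           .....                   
     ++++               .....                   
   ++                   .....                   
        ........         ~                      
        ........                                
        ........                                
                                                
                                                


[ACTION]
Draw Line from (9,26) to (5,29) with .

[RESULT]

+                       .....                   
                        .....                   
                        .....                   
                        .....                   
                        .....                   
                    ++++......                  
                ++++    .....*                  
             +++        .....                   
         ++++           .....                   
     ++++               .....                   
   ++                   .....                   
        ........         ~                      
        ........                                
        ........                                
                                                
                                                


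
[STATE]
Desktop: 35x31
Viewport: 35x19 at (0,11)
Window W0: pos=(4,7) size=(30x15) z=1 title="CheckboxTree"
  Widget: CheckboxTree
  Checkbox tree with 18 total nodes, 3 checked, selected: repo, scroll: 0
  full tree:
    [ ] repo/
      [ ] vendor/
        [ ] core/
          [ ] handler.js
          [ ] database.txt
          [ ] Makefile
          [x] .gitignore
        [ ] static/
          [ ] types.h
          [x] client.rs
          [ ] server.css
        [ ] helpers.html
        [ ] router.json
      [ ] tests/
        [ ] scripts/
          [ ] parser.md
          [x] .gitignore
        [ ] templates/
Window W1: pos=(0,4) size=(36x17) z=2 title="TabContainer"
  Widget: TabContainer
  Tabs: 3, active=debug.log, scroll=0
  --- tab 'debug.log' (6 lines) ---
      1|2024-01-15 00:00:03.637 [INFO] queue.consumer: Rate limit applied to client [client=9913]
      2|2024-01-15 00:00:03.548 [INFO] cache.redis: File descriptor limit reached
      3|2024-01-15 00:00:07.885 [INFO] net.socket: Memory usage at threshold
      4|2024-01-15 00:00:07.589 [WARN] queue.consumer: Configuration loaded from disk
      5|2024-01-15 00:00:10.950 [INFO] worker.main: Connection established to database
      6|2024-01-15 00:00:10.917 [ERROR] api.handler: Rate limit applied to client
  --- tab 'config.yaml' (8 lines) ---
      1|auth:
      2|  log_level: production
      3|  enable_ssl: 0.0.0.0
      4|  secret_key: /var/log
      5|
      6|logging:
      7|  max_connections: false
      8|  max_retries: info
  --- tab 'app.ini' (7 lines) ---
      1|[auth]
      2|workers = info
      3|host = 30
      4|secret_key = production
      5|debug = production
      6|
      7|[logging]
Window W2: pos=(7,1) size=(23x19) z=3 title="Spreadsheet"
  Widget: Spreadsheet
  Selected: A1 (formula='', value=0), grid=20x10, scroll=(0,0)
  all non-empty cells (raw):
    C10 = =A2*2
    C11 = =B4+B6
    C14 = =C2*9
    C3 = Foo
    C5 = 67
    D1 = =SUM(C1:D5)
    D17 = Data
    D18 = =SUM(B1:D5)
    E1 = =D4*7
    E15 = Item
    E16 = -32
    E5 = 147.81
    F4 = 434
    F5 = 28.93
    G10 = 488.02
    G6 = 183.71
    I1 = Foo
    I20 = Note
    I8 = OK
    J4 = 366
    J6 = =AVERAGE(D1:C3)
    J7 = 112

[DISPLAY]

┃2024-0┃  5        0       0 ┃] net
┃2024-0┃  6        0       0 ┃] que
┃2024-0┃  7        0       0 ┃] wor
┃2024-0┃  8        0       0 ┃R] ap
┃      ┃  9        0       0 ┃     
┃      ┃ 10        0       0 ┃     
┃      ┃ 11        0       0 ┃     
┃      ┃ 12        0       0 ┃     
┃      ┗━━━━━━━━━━━━━━━━━━━━━┛     
┗━━━━━━━━━━━━━━━━━━━━━━━━━━━━━━━━━━
    ┗━━━━━━━━━━━━━━━━━━━━━━━━━━━━┛ 
                                   
                                   
                                   
                                   
                                   
                                   
                                   
                                   


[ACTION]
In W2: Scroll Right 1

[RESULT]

┃2024-0┃  5        0      67 ┃] net
┃2024-0┃  6        0       0 ┃] que
┃2024-0┃  7        0       0 ┃] wor
┃2024-0┃  8        0       0 ┃R] ap
┃      ┃  9        0       0 ┃     
┃      ┃ 10        0       0 ┃     
┃      ┃ 11        0       0 ┃     
┃      ┃ 12        0       0 ┃     
┃      ┗━━━━━━━━━━━━━━━━━━━━━┛     
┗━━━━━━━━━━━━━━━━━━━━━━━━━━━━━━━━━━
    ┗━━━━━━━━━━━━━━━━━━━━━━━━━━━━┛ 
                                   
                                   
                                   
                                   
                                   
                                   
                                   
                                   


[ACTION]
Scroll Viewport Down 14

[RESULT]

┃2024-0┃  6        0       0 ┃] que
┃2024-0┃  7        0       0 ┃] wor
┃2024-0┃  8        0       0 ┃R] ap
┃      ┃  9        0       0 ┃     
┃      ┃ 10        0       0 ┃     
┃      ┃ 11        0       0 ┃     
┃      ┃ 12        0       0 ┃     
┃      ┗━━━━━━━━━━━━━━━━━━━━━┛     
┗━━━━━━━━━━━━━━━━━━━━━━━━━━━━━━━━━━
    ┗━━━━━━━━━━━━━━━━━━━━━━━━━━━━┛ 
                                   
                                   
                                   
                                   
                                   
                                   
                                   
                                   
                                   


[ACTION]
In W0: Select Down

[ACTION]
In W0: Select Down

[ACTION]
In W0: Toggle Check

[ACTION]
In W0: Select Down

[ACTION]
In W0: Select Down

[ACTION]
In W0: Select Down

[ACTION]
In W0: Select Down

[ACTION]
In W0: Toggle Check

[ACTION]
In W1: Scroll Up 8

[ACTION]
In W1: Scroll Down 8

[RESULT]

┃      ┃  6        0       0 ┃     
┃      ┃  7        0       0 ┃     
┃      ┃  8        0       0 ┃     
┃      ┃  9        0       0 ┃     
┃      ┃ 10        0       0 ┃     
┃      ┃ 11        0       0 ┃     
┃      ┃ 12        0       0 ┃     
┃      ┗━━━━━━━━━━━━━━━━━━━━━┛     
┗━━━━━━━━━━━━━━━━━━━━━━━━━━━━━━━━━━
    ┗━━━━━━━━━━━━━━━━━━━━━━━━━━━━┛ 
                                   
                                   
                                   
                                   
                                   
                                   
                                   
                                   
                                   
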